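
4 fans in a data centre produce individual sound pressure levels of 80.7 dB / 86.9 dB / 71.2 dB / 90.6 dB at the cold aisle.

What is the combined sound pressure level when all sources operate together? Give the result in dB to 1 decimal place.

92.5 dB

Sum in the linear (power) domain: Σ 10^(Lᵢ/10) = 10^(80.7/10) + 10^(86.9/10) + 10^(71.2/10) + 10^(90.6/10) = 1.769e+09.
L_total = 10·log₁₀(1.769e+09) = 92.5 dB.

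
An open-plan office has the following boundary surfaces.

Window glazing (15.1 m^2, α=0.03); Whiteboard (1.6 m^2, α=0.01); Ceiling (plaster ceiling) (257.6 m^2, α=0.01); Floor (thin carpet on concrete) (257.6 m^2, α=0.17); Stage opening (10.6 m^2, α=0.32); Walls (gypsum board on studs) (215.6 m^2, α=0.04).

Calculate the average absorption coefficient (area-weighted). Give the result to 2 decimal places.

0.08

Total surface area S = 758.1 m^2.
Weighted sum Σ Sα = 58.853.
ᾱ = 58.853 / 758.1 = 0.08.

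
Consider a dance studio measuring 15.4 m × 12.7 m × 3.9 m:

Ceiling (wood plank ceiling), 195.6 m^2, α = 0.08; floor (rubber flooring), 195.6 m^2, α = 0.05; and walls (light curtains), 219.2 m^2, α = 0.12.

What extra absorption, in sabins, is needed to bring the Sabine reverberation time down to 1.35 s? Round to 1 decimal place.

39.2 sabins

Equivalent absorption area: A₁ = 195.6·0.08 + 195.6·0.05 + 219.2·0.12 = 51.732 m^2.
V = 762.762 m³. Required absorption A₂ = 0.161 × 762.762 / 1.35 = 90.966 sabins.
Additional absorption ΔA = 90.966 − 51.732 = 39.2 sabins.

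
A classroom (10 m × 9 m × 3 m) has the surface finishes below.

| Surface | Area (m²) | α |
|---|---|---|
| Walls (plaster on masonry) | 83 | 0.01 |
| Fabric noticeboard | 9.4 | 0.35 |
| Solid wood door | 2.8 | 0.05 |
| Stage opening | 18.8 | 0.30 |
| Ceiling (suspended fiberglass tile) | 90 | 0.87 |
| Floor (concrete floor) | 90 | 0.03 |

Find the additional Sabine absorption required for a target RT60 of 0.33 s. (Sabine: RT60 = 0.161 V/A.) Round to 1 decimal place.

40.8 sabins

Equivalent absorption area: A₁ = 83×0.01 + 9.4×0.35 + 2.8×0.05 + 18.8×0.30 + 90×0.87 + 90×0.03 = 90.900 m².
V = 270 m³. Required absorption A₂ = 0.161 × 270 / 0.33 = 131.727 sabins.
Additional absorption ΔA = 131.727 − 90.900 = 40.8 sabins.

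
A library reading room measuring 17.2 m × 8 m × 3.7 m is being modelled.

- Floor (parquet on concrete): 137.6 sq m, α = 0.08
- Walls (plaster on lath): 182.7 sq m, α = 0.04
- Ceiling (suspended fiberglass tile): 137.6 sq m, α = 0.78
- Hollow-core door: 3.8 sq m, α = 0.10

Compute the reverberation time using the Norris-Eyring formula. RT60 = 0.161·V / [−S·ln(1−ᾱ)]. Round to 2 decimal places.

Total surface area S = 137.6 + 182.7 + 137.6 + 3.8 = 461.7 sq m.
Absorption A = 137.6·0.08 + 182.7·0.04 + 137.6·0.78 + 3.8·0.10 = 126.024 sabins.
ᾱ = 126.024 / 461.7 = 0.2730.
−S·ln(1−ᾱ) = −461.7 × ln(1 − 0.2730) = 147.203.
V = 17.2 × 8 × 3.7 = 509.12 m³.
RT60 = 0.161 × 509.12 / 147.203 = 0.56 s.

0.56 seconds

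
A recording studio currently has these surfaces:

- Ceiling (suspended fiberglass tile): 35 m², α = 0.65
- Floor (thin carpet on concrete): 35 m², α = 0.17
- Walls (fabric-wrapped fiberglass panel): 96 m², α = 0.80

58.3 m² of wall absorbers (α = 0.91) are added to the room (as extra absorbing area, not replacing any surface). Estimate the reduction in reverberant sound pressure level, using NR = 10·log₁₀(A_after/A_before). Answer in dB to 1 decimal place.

1.8 dB

Equivalent absorption area: A_before = 35×0.65 + 35×0.17 + 96×0.80 = 105.500 m².
Added absorption = 58.3 × 0.91 = 53.053 sabins.
New total A_after = 158.553 sabins.
NR = 10·log₁₀(158.553/105.500) = 1.8 dB.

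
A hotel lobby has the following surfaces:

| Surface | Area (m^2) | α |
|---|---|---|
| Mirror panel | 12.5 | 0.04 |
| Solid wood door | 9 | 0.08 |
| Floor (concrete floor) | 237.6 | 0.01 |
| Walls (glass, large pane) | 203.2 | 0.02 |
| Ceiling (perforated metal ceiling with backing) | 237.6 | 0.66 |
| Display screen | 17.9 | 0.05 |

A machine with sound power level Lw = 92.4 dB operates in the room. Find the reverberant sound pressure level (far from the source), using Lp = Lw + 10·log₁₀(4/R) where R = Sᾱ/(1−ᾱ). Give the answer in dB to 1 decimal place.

Σ(Sᵢαᵢ) = 12.5·0.04 + 9·0.08 + 237.6·0.01 + 203.2·0.02 + 237.6·0.66 + 17.9·0.05 = 165.371; total area S = 717.8 m^2.
ᾱ = 165.371/717.8 = 0.2304; R = Sᾱ/(1−ᾱ) = 165.371/(1−0.2304) = 214.879 m^2.
Lp = Lw + 10 log₁₀(4/R) = 92.4 -17.30 = 75.1 dB.

75.1 dB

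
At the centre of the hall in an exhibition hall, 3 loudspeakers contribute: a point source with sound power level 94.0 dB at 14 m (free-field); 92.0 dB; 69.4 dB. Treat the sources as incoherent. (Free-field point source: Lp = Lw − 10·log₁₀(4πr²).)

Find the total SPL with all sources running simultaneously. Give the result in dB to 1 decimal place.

Source at 14 m: Lp = 94.0 − 10·log₁₀(4π·14²) = 94.0 − 10·log₁₀(2463.009) = 60.1 dB.
Converting to relative power and adding: 10^(60.1/10) + 10^(92.0/10) + 10^(69.4/10) = 1.595e+09.
L_total = 10·log₁₀(1.595e+09) = 92.0 dB.

92.0 dB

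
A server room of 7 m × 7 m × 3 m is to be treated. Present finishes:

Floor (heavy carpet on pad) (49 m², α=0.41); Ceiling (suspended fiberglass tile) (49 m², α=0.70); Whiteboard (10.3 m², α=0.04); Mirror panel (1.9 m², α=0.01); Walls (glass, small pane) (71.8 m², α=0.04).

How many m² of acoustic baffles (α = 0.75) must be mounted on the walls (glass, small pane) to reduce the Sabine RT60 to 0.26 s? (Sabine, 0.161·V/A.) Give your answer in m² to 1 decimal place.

Total absorption A₁ = 49×0.41 + 49×0.70 + 10.3×0.04 + 1.9×0.01 + 71.8×0.04
  = 20.090 + 34.300 + 0.412 + 0.019 + 2.872 = 57.693 m² sabins.
Required A₂ = 0.161·147/0.26 = 91.027 sabins.
Absorption to add: 91.027 − 57.693 = 33.334 sabins.
Net gain per m²: Δα = 0.75 − 0.04 = 0.71.
Panel area = 33.334 / 0.71 = 46.9 m².

46.9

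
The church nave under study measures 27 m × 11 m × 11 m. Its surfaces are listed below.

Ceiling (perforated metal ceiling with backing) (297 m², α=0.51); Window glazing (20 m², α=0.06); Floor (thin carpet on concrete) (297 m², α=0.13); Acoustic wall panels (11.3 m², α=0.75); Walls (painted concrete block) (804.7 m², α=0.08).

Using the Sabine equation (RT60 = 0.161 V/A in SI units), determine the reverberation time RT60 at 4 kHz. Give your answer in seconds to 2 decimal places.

1.99 seconds

Summing Sᵢαᵢ: 151.470 + 1.200 + 38.610 + 8.475 + 64.376 → A = 264.131 sabins.
V = 27·11·11 = 3267 m³.
T = 0.161 V/A = 0.161·3267/264.131 = 1.99 s.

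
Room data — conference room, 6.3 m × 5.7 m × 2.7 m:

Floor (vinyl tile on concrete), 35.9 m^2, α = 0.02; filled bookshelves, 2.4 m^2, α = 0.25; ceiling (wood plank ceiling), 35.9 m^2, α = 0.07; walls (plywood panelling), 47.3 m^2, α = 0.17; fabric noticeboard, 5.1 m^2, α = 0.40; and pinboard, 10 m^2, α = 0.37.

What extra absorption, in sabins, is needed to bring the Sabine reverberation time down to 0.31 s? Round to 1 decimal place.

Total absorption A₁ = 35.9*0.02 + 2.4*0.25 + 35.9*0.07 + 47.3*0.17 + 5.1*0.40 + 10*0.37
  = 0.718 + 0.600 + 2.513 + 8.041 + 2.040 + 3.700 = 17.612 m^2 sabins.
V = 96.957 m³. Required absorption A₂ = 0.161 × 96.957 / 0.31 = 50.355 sabins.
Additional absorption ΔA = 50.355 − 17.612 = 32.7 sabins.

32.7 sabins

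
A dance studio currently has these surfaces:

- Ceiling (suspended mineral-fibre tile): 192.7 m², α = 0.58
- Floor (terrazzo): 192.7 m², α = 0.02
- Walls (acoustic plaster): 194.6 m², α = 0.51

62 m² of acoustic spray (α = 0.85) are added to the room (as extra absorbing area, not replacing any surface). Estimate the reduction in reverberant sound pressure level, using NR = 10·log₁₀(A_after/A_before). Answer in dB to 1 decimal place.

1.0 dB

Equivalent absorption area: A_before = 192.7×0.58 + 192.7×0.02 + 194.6×0.51 = 214.866 m².
Added absorption = 62 × 0.85 = 52.700 sabins.
New total A_after = 267.566 sabins.
Reduction = 10 log₁₀(A_after/A_before) = 10 log₁₀(1.2453) = 1.0 dB.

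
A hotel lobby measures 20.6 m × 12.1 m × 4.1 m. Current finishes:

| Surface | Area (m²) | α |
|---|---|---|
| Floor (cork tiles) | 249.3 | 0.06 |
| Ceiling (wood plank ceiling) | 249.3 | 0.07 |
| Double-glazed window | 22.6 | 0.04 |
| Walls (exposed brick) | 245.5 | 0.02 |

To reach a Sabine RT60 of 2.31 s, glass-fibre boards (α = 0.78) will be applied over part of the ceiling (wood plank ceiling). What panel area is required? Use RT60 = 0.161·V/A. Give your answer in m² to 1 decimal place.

46.5

Summing Sᵢαᵢ: 14.958 + 17.451 + 0.904 + 4.910 → A₁ = 38.223 sabins.
V = 1021.966 m³. Target absorption A₂ = 0.161 × 1021.966 / 2.31 = 71.228 sabins.
Absorption to add: 71.228 − 38.223 = 33.005 sabins.
Net gain per m²: Δα = 0.78 − 0.07 = 0.71.
Area = ΔA/Δα = 33.005/0.71 = 46.5 m².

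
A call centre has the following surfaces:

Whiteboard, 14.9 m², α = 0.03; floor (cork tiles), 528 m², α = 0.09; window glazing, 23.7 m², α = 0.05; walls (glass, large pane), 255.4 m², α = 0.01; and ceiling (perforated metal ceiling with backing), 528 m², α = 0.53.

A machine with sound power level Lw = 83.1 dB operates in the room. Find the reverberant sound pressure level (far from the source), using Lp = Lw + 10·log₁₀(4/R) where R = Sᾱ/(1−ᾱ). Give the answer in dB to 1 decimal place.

62.7 dB

Σ(Sᵢαᵢ) = 14.9·0.03 + 528·0.09 + 23.7·0.05 + 255.4·0.01 + 528·0.53 = 331.546; total area S = 1350.0 m².
ᾱ = 0.2456, so room constant R = A/(1−ᾱ) = 439.483 m².
Lp = Lw + 10 log₁₀(4/R) = 83.1 -20.41 = 62.7 dB.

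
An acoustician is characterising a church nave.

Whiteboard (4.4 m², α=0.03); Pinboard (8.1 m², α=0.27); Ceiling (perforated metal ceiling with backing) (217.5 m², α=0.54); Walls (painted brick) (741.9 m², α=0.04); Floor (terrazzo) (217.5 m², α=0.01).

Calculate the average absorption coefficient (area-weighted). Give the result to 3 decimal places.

0.127

S = Σ Sᵢ = 4.4 + 8.1 + 217.5 + 741.9 + 217.5 = 1189.4 m².
Σ(Sᵢαᵢ) = 4.4×0.03 + 8.1×0.27 + 217.5×0.54 + 741.9×0.04 + 217.5×0.01 = 151.620.
ᾱ = 151.620 / 1189.4 = 0.127.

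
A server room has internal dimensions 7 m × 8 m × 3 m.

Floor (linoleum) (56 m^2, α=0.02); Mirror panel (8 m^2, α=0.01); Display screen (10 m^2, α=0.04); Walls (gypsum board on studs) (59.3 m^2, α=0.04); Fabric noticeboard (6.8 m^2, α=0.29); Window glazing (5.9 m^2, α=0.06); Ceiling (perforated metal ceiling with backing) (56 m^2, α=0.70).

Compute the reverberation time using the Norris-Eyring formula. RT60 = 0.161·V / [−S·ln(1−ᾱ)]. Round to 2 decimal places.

0.52 sec

Total surface area S = 56 + 8 + 10 + 59.3 + 6.8 + 5.9 + 56 = 202.0 m^2.
Absorption A = 56×0.02 + 8×0.01 + 10×0.04 + 59.3×0.04 + 6.8×0.29 + 5.9×0.06 + 56×0.70 = 45.498 sabins.
Mean coefficient ᾱ = A/S = 0.2252.
Eyring denominator: −S ln(1−ᾱ) = 51.540.
V = 7 × 8 × 3 = 168 m³.
RT60 = 0.161 × 168 / 51.540 = 0.52 s.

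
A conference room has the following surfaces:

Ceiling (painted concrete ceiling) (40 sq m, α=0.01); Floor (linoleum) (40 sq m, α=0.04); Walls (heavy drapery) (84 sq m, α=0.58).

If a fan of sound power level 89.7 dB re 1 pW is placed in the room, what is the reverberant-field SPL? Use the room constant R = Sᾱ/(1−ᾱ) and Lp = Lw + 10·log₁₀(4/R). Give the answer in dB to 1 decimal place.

A = 50.720 sabins; S = 164.0 sq m.
ᾱ = 50.720/164.0 = 0.3093; R = Sᾱ/(1−ᾱ) = 50.720/(1−0.3093) = 73.433 sq m.
Lp = 89.7 + 10·log₁₀(4/73.433) = 89.7 + (-12.64) = 77.1 dB.

77.1 dB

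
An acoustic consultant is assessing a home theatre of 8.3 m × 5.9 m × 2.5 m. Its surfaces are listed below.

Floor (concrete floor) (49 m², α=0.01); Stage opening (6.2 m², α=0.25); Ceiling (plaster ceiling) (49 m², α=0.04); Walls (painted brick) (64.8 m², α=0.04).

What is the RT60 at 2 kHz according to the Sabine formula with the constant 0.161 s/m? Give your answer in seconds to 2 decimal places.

Total absorption A = 49*0.01 + 6.2*0.25 + 49*0.04 + 64.8*0.04
  = 0.490 + 1.550 + 1.960 + 2.592 = 6.592 m² sabins.
Volume V = 8.3 × 5.9 × 2.5 = 122.425 m³.
RT60 = 0.161 · V / A = 0.161 × 122.425 / 6.592 = 2.99 s.

2.99 s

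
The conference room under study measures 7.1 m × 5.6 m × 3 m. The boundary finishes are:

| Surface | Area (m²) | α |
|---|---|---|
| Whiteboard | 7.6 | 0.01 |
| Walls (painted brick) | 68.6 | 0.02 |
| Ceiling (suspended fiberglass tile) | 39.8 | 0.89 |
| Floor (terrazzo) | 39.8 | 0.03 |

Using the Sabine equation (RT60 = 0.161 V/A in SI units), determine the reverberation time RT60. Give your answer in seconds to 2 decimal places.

0.50 seconds

Equivalent absorption area: A = 7.6×0.01 + 68.6×0.02 + 39.8×0.89 + 39.8×0.03 = 38.064 m².
Volume V = 7.1 × 5.6 × 3 = 119.28 m³.
T = 0.161 V/A = 0.161·119.28/38.064 = 0.50 s.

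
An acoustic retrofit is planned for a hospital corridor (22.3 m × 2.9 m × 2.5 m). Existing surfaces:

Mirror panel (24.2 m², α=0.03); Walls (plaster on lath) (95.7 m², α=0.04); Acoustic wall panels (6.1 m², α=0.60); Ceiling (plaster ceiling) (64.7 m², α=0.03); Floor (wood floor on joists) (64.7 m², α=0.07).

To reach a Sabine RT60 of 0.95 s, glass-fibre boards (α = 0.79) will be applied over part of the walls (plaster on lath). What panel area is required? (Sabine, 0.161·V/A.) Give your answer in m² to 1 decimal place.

Equivalent absorption area: A₁ = 24.2×0.03 + 95.7×0.04 + 6.1×0.60 + 64.7×0.03 + 64.7×0.07 = 14.684 m².
Required A₂ = 0.161·161.675/0.95 = 27.400 sabins.
ΔA needed = 27.400 − 14.684 = 12.716 sabins.
Net gain per m²: Δα = 0.79 − 0.04 = 0.75.
Area = ΔA/Δα = 12.716/0.75 = 17.0 m².

17.0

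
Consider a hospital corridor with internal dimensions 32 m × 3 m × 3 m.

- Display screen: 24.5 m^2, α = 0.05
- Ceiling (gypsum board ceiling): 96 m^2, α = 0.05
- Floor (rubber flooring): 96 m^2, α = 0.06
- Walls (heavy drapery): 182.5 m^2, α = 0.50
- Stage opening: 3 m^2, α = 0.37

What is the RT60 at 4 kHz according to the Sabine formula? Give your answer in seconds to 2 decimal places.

Summing Sᵢαᵢ: 1.225 + 4.800 + 5.760 + 91.250 + 1.110 → A = 104.145 sabins.
V = 32·3·3 = 288 m³.
Sabine: RT60 = 0.161 × 288 / 104.145 = 0.45 s.

0.45 sec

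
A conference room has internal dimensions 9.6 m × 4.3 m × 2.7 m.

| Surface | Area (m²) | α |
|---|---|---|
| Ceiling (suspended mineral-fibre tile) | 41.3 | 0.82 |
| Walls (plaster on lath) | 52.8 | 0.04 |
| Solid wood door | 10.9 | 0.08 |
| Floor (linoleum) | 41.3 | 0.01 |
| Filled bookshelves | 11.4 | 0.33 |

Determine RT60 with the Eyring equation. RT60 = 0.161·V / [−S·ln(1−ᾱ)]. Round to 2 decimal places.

S = Σ Sᵢ = 157.7 m².
Absorption A = 41.3×0.82 + 52.8×0.04 + 10.9×0.08 + 41.3×0.01 + 11.4×0.33 = 41.025 sabins.
Mean coefficient ᾱ = A/S = 0.2601.
−S·ln(1−ᾱ) = −157.7 × ln(1 − 0.2601) = 47.506.
V = 9.6 × 4.3 × 2.7 = 111.456 m³.
RT60 = 0.161 × 111.456 / 47.506 = 0.38 s.

0.38 s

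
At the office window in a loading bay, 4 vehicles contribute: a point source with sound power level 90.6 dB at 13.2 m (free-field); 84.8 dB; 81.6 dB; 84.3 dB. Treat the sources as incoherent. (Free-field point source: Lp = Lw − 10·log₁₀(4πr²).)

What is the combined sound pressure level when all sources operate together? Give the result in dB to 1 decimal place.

Source at 13.2 m: Lp = 90.6 − 10·log₁₀(4π·13.2²) = 90.6 − 10·log₁₀(2189.564) = 57.2 dB.
Converting to relative power and adding: 10^(57.2/10) + 10^(84.8/10) + 10^(81.6/10) + 10^(84.3/10) = 7.162e+08.
Back to dB: 10·log₁₀ Σ = 88.6 dB.

88.6 dB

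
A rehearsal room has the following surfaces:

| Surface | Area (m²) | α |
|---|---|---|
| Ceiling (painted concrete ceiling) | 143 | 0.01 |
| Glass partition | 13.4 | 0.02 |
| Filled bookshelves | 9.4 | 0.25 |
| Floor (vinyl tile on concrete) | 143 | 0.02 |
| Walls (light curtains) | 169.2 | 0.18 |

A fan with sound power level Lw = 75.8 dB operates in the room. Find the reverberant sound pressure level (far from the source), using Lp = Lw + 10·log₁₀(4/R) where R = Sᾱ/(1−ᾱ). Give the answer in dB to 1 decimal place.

Σ(Sᵢαᵢ) = 143·0.01 + 13.4·0.02 + 9.4·0.25 + 143·0.02 + 169.2·0.18 = 37.364; total area S = 478.0 m².
ᾱ = 37.364/478.0 = 0.0782; R = Sᾱ/(1−ᾱ) = 37.364/(1−0.0782) = 40.534 m².
Lp = Lw + 10 log₁₀(4/R) = 75.8 -10.06 = 65.7 dB.

65.7 dB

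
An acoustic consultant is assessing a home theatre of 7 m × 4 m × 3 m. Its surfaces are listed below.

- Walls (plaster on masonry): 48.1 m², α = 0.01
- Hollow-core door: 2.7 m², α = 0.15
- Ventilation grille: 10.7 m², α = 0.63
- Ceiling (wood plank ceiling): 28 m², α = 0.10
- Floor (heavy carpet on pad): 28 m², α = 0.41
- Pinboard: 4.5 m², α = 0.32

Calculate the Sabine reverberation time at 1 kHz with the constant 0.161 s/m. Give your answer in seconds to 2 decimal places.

Total absorption A = 48.1×0.01 + 2.7×0.15 + 10.7×0.63 + 28×0.10 + 28×0.41 + 4.5×0.32
  = 0.481 + 0.405 + 6.741 + 2.800 + 11.480 + 1.440 = 23.347 m² sabins.
Room volume: 84 m³.
T = 0.161 V/A = 0.161·84/23.347 = 0.58 s.

0.58 sec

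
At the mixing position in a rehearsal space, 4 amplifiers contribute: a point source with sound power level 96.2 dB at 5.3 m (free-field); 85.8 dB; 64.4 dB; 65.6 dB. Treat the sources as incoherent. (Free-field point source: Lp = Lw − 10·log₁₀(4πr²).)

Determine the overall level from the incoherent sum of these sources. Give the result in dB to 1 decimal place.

86.0 dB

Source at 5.3 m: Lp = 96.2 − 10·log₁₀(4π·5.3²) = 96.2 − 10·log₁₀(352.989) = 70.7 dB.
Σ 10^(Lᵢ/10) = 3.983e+08.
Combined level = 10 log₁₀(3.983e+08) = 86.0 dB.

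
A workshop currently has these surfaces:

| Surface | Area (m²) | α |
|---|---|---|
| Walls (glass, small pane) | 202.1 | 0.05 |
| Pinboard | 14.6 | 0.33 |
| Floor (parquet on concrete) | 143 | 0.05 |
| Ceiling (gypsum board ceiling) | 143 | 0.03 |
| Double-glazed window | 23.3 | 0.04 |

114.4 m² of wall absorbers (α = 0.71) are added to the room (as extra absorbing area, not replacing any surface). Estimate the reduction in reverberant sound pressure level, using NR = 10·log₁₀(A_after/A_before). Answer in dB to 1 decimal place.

6.0 dB

Summing Sᵢαᵢ: 10.105 + 4.818 + 7.150 + 4.290 + 0.932 → A_before = 27.295 sabins.
Added absorption = 114.4 × 0.71 = 81.224 sabins.
A_after = 27.295 + 81.224 = 108.519 sabins.
NR = 10·log₁₀(108.519/27.295) = 6.0 dB.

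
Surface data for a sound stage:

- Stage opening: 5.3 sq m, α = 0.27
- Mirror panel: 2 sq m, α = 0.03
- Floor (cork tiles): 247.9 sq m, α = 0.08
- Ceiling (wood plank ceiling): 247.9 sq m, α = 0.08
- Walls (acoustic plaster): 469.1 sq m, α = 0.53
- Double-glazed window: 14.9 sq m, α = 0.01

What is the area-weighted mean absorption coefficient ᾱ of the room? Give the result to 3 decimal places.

0.294

S = Σ Sᵢ = 5.3 + 2 + 247.9 + 247.9 + 469.1 + 14.9 = 987.1 sq m.
Weighted sum Σ Sα = 289.927.
ᾱ = 289.927 / 987.1 = 0.294.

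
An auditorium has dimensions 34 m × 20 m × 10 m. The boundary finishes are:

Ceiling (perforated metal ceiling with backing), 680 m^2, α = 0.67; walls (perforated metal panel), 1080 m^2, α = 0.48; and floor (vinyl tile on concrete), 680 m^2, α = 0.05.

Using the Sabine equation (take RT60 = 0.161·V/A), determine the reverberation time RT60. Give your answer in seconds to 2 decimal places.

Total absorption A = 680*0.67 + 1080*0.48 + 680*0.05
  = 455.600 + 518.400 + 34.000 = 1008.000 m^2 sabins.
Volume V = 34 × 20 × 10 = 6800 m³.
Sabine: RT60 = 0.161 × 6800 / 1008.000 = 1.09 s.

1.09 sec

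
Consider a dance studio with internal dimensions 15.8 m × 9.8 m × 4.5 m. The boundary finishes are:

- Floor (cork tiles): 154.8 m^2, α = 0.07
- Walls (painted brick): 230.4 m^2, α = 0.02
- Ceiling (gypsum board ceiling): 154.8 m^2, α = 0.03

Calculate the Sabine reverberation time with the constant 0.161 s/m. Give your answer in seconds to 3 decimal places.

5.585 s

Summing Sᵢαᵢ: 10.836 + 4.608 + 4.644 → A = 20.088 sabins.
Volume V = 15.8 × 9.8 × 4.5 = 696.78 m³.
T = 0.161 V/A = 0.161·696.78/20.088 = 5.585 s.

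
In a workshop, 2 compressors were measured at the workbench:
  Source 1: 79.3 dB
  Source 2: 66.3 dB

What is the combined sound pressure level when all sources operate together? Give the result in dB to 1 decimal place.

Σ 10^(Lᵢ/10) = 8.938e+07.
Combined level = 10 log₁₀(8.938e+07) = 79.5 dB.

79.5 dB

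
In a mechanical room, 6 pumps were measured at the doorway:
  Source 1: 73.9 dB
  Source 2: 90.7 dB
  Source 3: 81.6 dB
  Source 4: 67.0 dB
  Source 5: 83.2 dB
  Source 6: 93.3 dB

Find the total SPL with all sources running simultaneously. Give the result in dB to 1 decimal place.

95.7 dB

Σ 10^(Lᵢ/10) = 3.696e+09.
L_total = 10·log₁₀(3.696e+09) = 95.7 dB.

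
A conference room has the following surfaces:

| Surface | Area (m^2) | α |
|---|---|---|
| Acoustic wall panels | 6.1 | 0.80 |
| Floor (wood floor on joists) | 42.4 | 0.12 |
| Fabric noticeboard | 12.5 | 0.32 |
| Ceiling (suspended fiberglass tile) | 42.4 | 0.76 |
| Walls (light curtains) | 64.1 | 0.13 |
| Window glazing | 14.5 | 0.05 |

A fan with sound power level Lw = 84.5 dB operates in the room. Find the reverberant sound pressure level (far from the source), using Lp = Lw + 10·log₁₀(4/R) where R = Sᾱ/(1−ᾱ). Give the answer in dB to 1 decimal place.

71.5 dB

Σ(Sᵢαᵢ) = 6.1×0.80 + 42.4×0.12 + 12.5×0.32 + 42.4×0.76 + 64.1×0.13 + 14.5×0.05 = 55.250; total area S = 182.0 m^2.
ᾱ = 55.250/182.0 = 0.3036; R = Sᾱ/(1−ᾱ) = 55.250/(1−0.3036) = 79.337 m^2.
Lp = 84.5 + 10·log₁₀(4/79.337) = 84.5 + (-12.97) = 71.5 dB.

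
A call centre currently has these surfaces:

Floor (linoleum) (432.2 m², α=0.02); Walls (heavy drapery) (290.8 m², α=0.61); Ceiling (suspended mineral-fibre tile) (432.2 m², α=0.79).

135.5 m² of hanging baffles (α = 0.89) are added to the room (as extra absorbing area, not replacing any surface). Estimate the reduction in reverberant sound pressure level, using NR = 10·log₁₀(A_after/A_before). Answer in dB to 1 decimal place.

Total absorption A_before = 432.2×0.02 + 290.8×0.61 + 432.2×0.79
  = 8.644 + 177.388 + 341.438 = 527.470 m² sabins.
Treatment contributes 135.5·0.89 = 120.595 sabins.
A_after = 527.470 + 120.595 = 648.065 sabins.
NR = 10·log₁₀(648.065/527.470) = 0.9 dB.

0.9 dB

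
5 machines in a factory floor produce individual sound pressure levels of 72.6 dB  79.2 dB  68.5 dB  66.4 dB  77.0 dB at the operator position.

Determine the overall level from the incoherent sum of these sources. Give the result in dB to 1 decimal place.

Σ 10^(Lᵢ/10) = 1.629e+08.
Combined level = 10 log₁₀(1.629e+08) = 82.1 dB.

82.1 dB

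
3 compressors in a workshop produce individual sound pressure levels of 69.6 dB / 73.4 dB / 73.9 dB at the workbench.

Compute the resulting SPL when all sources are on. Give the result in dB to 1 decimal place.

77.4 dB

Sum in the linear (power) domain: Σ 10^(Lᵢ/10) = 10^(69.6/10) + 10^(73.4/10) + 10^(73.9/10) = 5.554e+07.
L_total = 10·log₁₀(5.554e+07) = 77.4 dB.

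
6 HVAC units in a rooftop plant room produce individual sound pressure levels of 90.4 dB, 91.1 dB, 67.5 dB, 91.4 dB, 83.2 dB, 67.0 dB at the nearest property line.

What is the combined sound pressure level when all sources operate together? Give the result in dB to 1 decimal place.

96.0 dB

Converting to relative power and adding: 10^(90.4/10) + 10^(91.1/10) + 10^(67.5/10) + 10^(91.4/10) + 10^(83.2/10) + 10^(67.0/10) = 3.985e+09.
Combined level = 10 log₁₀(3.985e+09) = 96.0 dB.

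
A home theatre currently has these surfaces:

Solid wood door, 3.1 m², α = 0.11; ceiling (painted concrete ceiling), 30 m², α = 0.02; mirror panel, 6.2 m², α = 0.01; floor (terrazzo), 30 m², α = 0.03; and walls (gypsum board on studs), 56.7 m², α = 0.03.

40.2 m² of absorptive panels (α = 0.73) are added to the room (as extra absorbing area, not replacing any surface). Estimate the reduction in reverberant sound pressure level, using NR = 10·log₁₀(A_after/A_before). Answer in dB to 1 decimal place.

9.6 dB

Equivalent absorption area: A_before = 3.1·0.11 + 30·0.02 + 6.2·0.01 + 30·0.03 + 56.7·0.03 = 3.604 m².
Added absorption = 40.2 × 0.73 = 29.346 sabins.
A_after = 3.604 + 29.346 = 32.950 sabins.
Reduction = 10 log₁₀(A_after/A_before) = 10 log₁₀(9.1426) = 9.6 dB.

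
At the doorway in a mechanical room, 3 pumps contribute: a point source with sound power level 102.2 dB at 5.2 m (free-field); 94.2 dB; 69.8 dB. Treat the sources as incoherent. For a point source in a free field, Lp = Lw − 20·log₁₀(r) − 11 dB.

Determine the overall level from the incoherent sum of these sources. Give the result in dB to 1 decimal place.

Source at 5.2 m: Lp = 102.2 − 20·log₁₀(5.2) − 11 = 76.9 dB.
Converting to relative power and adding: 10^(76.9/10) + 10^(94.2/10) + 10^(69.8/10) = 2.689e+09.
L_total = 10·log₁₀(2.689e+09) = 94.3 dB.

94.3 dB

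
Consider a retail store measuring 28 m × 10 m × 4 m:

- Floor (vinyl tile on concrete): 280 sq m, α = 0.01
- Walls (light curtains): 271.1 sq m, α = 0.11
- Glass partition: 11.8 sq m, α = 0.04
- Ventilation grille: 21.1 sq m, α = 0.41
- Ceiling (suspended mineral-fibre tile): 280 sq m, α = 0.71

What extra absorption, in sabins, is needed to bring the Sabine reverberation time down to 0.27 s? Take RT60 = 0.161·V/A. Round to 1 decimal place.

427.3 sabins

Summing Sᵢαᵢ: 2.800 + 29.821 + 0.472 + 8.651 + 198.800 → A₁ = 240.544 sabins.
Target A₂ = 0.161·1120/0.27 = 667.852 sabins (V = 1120 m³).
Shortfall: 667.852 − 240.544 = 427.3 sabins.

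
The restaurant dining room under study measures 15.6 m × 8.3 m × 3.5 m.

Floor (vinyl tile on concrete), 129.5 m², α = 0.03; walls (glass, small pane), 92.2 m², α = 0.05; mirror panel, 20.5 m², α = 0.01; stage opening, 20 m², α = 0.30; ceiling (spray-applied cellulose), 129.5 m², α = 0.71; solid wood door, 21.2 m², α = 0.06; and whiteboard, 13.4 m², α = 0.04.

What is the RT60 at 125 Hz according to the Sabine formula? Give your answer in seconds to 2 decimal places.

Summing Sᵢαᵢ: 3.885 + 4.610 + 0.205 + 6.000 + 91.945 + 1.272 + 0.536 → A = 108.453 sabins.
Room volume: 453.18 m³.
RT60 = 0.161 · V / A = 0.161 × 453.18 / 108.453 = 0.67 s.

0.67 seconds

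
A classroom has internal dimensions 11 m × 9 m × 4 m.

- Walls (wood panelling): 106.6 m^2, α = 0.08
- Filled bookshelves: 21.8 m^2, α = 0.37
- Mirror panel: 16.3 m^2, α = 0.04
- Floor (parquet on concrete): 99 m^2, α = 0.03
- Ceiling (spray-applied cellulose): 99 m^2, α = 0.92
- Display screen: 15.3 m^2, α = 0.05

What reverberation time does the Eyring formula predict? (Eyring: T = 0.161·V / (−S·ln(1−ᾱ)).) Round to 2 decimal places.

0.47 sec

Total surface area S = 106.6 + 21.8 + 16.3 + 99 + 99 + 15.3 = 358.0 m^2.
Σ(Sᵢαᵢ) = 106.6·0.08 + 21.8·0.37 + 16.3·0.04 + 99·0.03 + 99·0.92 + 15.3·0.05 = 112.061.
ᾱ = 112.061 / 358.0 = 0.3130.
−S·ln(1−ᾱ) = −358.0 × ln(1 − 0.3130) = 134.401.
V = 11 × 9 × 4 = 396 m³.
T = 0.161·V/[−S·ln(1−ᾱ)] = 0.161·396/134.401 = 0.47 s.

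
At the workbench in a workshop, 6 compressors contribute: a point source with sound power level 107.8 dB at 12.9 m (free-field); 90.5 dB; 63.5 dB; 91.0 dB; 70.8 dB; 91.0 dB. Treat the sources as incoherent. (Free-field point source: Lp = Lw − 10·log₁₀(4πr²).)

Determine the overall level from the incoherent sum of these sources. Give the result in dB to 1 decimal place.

Source at 12.9 m: Lp = 107.8 − 10·log₁₀(4π·12.9²) = 107.8 − 10·log₁₀(2091.170) = 74.6 dB.
Sum in the linear (power) domain: Σ 10^(Lᵢ/10) = 10^(74.6/10) + 10^(90.5/10) + 10^(63.5/10) + 10^(91.0/10) + 10^(70.8/10) + 10^(91.0/10) = 3.683e+09.
Back to dB: 10·log₁₀ Σ = 95.7 dB.

95.7 dB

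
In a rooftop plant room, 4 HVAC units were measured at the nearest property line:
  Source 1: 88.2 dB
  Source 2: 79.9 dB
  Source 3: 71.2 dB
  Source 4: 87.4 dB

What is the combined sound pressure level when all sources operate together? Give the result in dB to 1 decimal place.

Σ 10^(Lᵢ/10) = 1.321e+09.
Back to dB: 10·log₁₀ Σ = 91.2 dB.

91.2 dB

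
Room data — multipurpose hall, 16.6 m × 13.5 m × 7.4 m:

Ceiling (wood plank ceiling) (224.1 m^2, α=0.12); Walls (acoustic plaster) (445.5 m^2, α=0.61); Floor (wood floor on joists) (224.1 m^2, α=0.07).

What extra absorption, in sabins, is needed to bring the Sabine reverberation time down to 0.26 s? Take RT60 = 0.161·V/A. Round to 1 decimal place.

712.6 sabins

Total absorption A₁ = 224.1*0.12 + 445.5*0.61 + 224.1*0.07
  = 26.892 + 271.755 + 15.687 = 314.334 m^2 sabins.
For T = 0.26 s, need A₂ = 0.161·V/T = 0.161·1658.34/0.26 = 1026.895 sabins.
Additional absorption ΔA = 1026.895 − 314.334 = 712.6 sabins.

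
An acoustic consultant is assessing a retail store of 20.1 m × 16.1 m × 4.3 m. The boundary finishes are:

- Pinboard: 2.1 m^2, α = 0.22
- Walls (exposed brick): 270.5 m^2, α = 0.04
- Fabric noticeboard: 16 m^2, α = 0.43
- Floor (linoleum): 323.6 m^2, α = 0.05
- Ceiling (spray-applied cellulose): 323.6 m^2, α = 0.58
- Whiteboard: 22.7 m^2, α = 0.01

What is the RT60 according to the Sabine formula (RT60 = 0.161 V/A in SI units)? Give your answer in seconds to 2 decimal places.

1.01 s

Equivalent absorption area: A = 2.1*0.22 + 270.5*0.04 + 16*0.43 + 323.6*0.05 + 323.6*0.58 + 22.7*0.01 = 222.257 m^2.
V = 20.1·16.1·4.3 = 1391.523 m³.
RT60 = 0.161 · V / A = 0.161 × 1391.523 / 222.257 = 1.01 s.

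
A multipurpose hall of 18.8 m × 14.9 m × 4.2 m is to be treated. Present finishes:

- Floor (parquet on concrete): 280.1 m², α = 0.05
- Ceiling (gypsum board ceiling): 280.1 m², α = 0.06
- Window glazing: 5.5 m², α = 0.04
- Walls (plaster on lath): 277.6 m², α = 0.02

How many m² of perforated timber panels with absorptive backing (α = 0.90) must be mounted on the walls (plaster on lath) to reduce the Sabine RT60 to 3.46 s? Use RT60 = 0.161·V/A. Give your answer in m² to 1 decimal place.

20.6

A₁ = Σ Sᵢαᵢ = 280.1×0.05 + 280.1×0.06 + 5.5×0.04 + 277.6×0.02 = 36.583 sabins.
Required A₂ = 0.161·1176.504/3.46 = 54.745 sabins.
Absorption to add: 54.745 − 36.583 = 18.162 sabins.
Each m² of panel replacing the walls (plaster on lath) adds (0.90 − 0.02) = 0.88 sabins.
Area = ΔA/Δα = 18.162/0.88 = 20.6 m².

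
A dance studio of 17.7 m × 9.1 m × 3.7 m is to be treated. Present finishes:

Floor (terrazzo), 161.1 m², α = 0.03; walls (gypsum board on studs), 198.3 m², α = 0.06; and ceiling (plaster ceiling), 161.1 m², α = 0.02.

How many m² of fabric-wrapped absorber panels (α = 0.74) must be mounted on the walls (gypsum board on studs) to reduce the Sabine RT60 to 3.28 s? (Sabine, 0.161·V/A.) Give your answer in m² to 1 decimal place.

Equivalent absorption area: A₁ = 161.1·0.03 + 198.3·0.06 + 161.1·0.02 = 19.953 m².
V = 595.959 m³. Target absorption A₂ = 0.161 × 595.959 / 3.28 = 29.253 sabins.
Absorption to add: 29.253 − 19.953 = 9.300 sabins.
Net gain per m²: Δα = 0.74 − 0.06 = 0.68.
Area = ΔA/Δα = 9.300/0.68 = 13.7 m².

13.7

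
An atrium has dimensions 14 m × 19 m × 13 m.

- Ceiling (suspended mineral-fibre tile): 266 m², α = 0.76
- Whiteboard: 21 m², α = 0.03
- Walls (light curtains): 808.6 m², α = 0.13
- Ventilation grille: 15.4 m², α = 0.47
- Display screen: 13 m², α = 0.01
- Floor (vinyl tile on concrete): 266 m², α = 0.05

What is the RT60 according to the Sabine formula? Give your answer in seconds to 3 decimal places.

A = Σ Sᵢαᵢ = 266·0.76 + 21·0.03 + 808.6·0.13 + 15.4·0.47 + 13·0.01 + 266·0.05 = 328.576 sabins.
V = 14·19·13 = 3458 m³.
Sabine: RT60 = 0.161 × 3458 / 328.576 = 1.694 s.

1.694 sec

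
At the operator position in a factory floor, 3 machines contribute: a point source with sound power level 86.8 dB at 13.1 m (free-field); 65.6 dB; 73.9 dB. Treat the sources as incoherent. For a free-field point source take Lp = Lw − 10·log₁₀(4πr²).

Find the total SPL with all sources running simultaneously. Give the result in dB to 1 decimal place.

74.5 dB

Source at 13.1 m: Lp = 86.8 − 10·log₁₀(4π·13.1²) = 86.8 − 10·log₁₀(2156.515) = 53.5 dB.
Sum in the linear (power) domain: Σ 10^(Lᵢ/10) = 10^(53.5/10) + 10^(65.6/10) + 10^(73.9/10) = 2.84e+07.
L_total = 10·log₁₀(2.84e+07) = 74.5 dB.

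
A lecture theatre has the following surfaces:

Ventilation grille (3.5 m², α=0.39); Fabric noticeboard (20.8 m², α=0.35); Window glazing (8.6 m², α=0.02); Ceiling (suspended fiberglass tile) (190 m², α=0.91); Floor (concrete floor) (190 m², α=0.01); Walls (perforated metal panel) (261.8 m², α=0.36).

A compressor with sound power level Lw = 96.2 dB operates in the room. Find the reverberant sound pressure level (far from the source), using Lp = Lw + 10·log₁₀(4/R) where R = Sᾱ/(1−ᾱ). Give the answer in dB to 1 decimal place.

Σ(Sᵢαᵢ) = 3.5·0.39 + 20.8·0.35 + 8.6·0.02 + 190·0.91 + 190·0.01 + 261.8·0.36 = 277.865; total area S = 674.7 m².
ᾱ = 277.865/674.7 = 0.4118; R = Sᾱ/(1−ᾱ) = 277.865/(1−0.4118) = 472.399 m².
Lp = 96.2 + 10·log₁₀(4/472.399) = 96.2 + (-20.72) = 75.5 dB.

75.5 dB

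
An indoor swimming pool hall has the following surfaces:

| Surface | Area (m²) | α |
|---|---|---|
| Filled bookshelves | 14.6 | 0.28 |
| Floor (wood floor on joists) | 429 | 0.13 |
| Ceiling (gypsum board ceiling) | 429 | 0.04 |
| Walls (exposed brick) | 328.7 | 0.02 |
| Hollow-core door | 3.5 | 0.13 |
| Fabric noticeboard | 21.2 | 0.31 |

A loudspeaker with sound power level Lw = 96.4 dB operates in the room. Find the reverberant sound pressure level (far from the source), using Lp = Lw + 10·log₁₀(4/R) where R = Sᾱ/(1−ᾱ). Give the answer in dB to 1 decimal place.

82.5 dB

A = 90.619 sabins; S = 1226.0 m².
ᾱ = 90.619/1226.0 = 0.0739; R = Sᾱ/(1−ᾱ) = 90.619/(1−0.0739) = 97.850 m².
Lp = Lw + 10 log₁₀(4/R) = 96.4 -13.89 = 82.5 dB.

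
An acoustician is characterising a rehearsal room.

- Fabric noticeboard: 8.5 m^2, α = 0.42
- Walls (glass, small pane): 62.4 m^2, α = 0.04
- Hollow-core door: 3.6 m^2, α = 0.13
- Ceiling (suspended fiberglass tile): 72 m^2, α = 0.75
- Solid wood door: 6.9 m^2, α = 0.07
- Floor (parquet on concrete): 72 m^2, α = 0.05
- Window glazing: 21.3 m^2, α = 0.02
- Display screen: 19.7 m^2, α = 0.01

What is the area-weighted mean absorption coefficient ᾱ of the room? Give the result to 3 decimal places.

0.245

Total surface area S = 266.4 m^2.
A = 8.5×0.42 + 62.4×0.04 + 3.6×0.13 + 72×0.75 + 6.9×0.07 + 72×0.05 + 21.3×0.02 + 19.7×0.01 = 65.240 sabins.
ᾱ = 65.240 / 266.4 = 0.245.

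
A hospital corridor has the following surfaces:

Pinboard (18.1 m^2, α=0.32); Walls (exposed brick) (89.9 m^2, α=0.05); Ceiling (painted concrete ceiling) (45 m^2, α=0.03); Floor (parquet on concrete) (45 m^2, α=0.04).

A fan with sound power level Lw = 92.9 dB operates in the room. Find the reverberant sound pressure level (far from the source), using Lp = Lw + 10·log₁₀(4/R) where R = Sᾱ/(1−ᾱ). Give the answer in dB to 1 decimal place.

A = 13.437 sabins; S = 198.0 m^2.
ᾱ = 0.0679, so room constant R = A/(1−ᾱ) = 14.416 m^2.
Lp = Lw + 10 log₁₀(4/R) = 92.9 -5.57 = 87.3 dB.

87.3 dB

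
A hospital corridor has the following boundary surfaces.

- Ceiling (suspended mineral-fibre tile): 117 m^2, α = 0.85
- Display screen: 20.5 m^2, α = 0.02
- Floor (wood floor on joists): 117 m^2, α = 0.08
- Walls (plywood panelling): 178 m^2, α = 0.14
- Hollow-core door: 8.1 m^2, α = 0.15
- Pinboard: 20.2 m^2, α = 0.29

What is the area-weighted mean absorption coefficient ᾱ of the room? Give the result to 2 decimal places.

S = Σ Sᵢ = 117 + 20.5 + 117 + 178 + 8.1 + 20.2 = 460.8 m^2.
A = 117·0.85 + 20.5·0.02 + 117·0.08 + 178·0.14 + 8.1·0.15 + 20.2·0.29 = 141.213 sabins.
ᾱ = 141.213 / 460.8 = 0.31.

0.31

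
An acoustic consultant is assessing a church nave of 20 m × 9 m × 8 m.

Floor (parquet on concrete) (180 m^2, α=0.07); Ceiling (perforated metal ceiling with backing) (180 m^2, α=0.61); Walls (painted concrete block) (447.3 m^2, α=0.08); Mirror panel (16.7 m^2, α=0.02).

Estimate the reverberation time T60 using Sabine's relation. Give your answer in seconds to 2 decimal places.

1.46 s

Equivalent absorption area: A = 180*0.07 + 180*0.61 + 447.3*0.08 + 16.7*0.02 = 158.518 m^2.
Volume V = 20 × 9 × 8 = 1440 m³.
RT60 = 0.161 · V / A = 0.161 × 1440 / 158.518 = 1.46 s.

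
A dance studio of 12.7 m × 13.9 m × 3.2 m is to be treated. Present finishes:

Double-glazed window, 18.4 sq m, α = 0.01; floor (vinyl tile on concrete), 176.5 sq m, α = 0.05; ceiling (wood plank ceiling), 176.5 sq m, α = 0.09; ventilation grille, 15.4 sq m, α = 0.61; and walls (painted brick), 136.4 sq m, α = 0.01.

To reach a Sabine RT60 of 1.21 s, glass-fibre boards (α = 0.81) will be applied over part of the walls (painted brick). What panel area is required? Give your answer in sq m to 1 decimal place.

Summing Sᵢαᵢ: 0.184 + 8.825 + 15.885 + 9.394 + 1.364 → A₁ = 35.652 sabins.
Required A₂ = 0.161·564.896/1.21 = 75.164 sabins.
ΔA needed = 75.164 − 35.652 = 39.512 sabins.
Each sq m of panel replacing the walls (painted brick) adds (0.81 − 0.01) = 0.80 sabins.
Area = ΔA/Δα = 39.512/0.80 = 49.4 sq m.

49.4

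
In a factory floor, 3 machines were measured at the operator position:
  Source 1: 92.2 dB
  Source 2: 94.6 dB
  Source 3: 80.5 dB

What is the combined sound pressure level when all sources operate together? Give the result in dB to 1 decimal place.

Converting to relative power and adding: 10^(92.2/10) + 10^(94.6/10) + 10^(80.5/10) = 4.656e+09.
Back to dB: 10·log₁₀ Σ = 96.7 dB.

96.7 dB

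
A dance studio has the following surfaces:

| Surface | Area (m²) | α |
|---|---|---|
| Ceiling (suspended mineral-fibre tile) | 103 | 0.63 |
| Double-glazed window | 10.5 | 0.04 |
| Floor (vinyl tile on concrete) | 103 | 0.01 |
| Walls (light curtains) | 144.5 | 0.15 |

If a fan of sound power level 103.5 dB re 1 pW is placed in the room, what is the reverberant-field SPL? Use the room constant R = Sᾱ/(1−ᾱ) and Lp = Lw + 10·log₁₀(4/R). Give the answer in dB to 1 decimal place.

Σ(Sᵢαᵢ) = 103×0.63 + 10.5×0.04 + 103×0.01 + 144.5×0.15 = 88.015; total area S = 361.0 m².
ᾱ = 0.2438, so room constant R = A/(1−ᾱ) = 116.391 m².
Lp = Lw + 10 log₁₀(4/R) = 103.5 -14.64 = 88.9 dB.

88.9 dB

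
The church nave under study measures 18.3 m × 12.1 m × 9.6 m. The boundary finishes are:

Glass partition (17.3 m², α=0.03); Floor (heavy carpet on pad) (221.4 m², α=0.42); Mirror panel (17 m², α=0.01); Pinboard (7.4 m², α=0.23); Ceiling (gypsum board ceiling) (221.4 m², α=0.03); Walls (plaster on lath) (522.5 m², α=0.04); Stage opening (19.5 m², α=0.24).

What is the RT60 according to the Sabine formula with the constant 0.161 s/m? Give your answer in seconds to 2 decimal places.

2.68 s

Summing Sᵢαᵢ: 0.519 + 92.988 + 0.170 + 1.702 + 6.642 + 20.900 + 4.680 → A = 127.601 sabins.
V = 18.3·12.1·9.6 = 2125.728 m³.
Sabine: RT60 = 0.161 × 2125.728 / 127.601 = 2.68 s.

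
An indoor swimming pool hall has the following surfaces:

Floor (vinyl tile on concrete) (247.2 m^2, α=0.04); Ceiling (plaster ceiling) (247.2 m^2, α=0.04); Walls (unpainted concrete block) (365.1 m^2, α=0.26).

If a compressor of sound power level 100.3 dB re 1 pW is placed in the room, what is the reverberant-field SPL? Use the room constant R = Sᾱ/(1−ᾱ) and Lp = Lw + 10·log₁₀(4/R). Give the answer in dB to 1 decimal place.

85.1 dB

A = 114.702 sabins; S = 859.5 m^2.
ᾱ = 0.1335, so room constant R = A/(1−ᾱ) = 132.374 m^2.
Lp = Lw + 10 log₁₀(4/R) = 100.3 -15.20 = 85.1 dB.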